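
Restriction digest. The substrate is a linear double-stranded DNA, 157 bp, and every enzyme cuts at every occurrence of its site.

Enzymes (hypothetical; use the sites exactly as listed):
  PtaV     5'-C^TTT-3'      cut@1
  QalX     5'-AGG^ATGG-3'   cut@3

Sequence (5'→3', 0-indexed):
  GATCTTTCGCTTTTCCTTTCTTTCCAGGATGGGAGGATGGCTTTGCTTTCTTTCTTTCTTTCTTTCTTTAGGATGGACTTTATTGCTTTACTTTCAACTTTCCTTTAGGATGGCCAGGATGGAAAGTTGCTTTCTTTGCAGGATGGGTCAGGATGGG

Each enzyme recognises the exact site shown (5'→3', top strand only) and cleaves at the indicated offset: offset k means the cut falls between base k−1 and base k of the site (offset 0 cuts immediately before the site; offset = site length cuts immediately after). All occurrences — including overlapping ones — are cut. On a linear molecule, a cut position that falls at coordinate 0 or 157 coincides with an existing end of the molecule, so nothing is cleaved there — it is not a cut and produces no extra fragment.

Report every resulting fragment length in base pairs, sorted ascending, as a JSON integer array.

[4,4,4,4,4,4,4,4,5,5,5,5,5,6,6,6,6,6,7,8,8,8,8,9,10,12]

Scan for sites:
  PtaV (CTTT, off=1): starts [3, 9, 15, 19, 40, 45, 49, 53, 57, 61, 65, 77, 85, 90, 97, 102, 129, 133] → cuts [4, 10, 16, 20, 41, 46, 50, 54, 58, 62, 66, 78, 86, 91, 98, 103, 130, 134]
  QalX (AGGATGG, off=3): starts [25, 33, 69, 106, 115, 139, 149] → cuts [28, 36, 72, 109, 118, 142, 152]

Pooled cuts: [4, 10, 16, 20, 28, 36, 41, 46, 50, 54, 58, 62, 66, 72, 78, 86, 91, 98, 103, 109, 118, 130, 134, 142, 152]

Fragments:
  [0,4): 4 bp
  [4,10): 6 bp
  [10,16): 6 bp
  [16,20): 4 bp
  [20,28): 8 bp
  [28,36): 8 bp
  [36,41): 5 bp
  [41,46): 5 bp
  [46,50): 4 bp
  [50,54): 4 bp
  [54,58): 4 bp
  [58,62): 4 bp
  [62,66): 4 bp
  [66,72): 6 bp
  [72,78): 6 bp
  [78,86): 8 bp
  [86,91): 5 bp
  [91,98): 7 bp
  [98,103): 5 bp
  [103,109): 6 bp
  [109,118): 9 bp
  [118,130): 12 bp
  [130,134): 4 bp
  [134,142): 8 bp
  [142,152): 10 bp
  [152,157): 5 bp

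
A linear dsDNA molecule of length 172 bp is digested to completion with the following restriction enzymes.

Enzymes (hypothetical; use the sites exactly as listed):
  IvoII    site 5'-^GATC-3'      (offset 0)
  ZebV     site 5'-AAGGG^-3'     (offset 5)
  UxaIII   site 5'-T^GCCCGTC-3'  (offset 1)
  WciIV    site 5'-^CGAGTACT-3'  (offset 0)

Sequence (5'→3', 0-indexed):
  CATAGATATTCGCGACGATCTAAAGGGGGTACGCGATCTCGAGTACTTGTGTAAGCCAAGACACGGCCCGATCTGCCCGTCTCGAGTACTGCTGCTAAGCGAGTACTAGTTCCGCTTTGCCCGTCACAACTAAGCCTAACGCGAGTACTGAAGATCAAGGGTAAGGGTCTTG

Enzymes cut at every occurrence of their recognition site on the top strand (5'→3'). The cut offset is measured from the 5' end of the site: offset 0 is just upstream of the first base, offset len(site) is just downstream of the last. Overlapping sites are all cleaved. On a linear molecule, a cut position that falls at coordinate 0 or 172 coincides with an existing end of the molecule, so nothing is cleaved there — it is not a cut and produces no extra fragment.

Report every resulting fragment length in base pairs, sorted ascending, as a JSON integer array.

Per-enzyme occurrences:
  IvoII (GATC, off=0): starts [16, 34, 69, 152] → cuts [16, 34, 69, 152]
  ZebV (AAGGG, off=5): starts [22, 156, 162] → cuts [27, 161, 167]
  UxaIII (TGCCCGTC, off=1): starts [73, 117] → cuts [74, 118]
  WciIV (CGAGTACT, off=0): starts [39, 82, 99, 141] → cuts [39, 82, 99, 141]

All cut coordinates (distinct, sorted): [16, 27, 34, 39, 69, 74, 82, 99, 118, 141, 152, 161, 167]

Fragment lengths:
  [0,16): 16 bp
  [16,27): 11 bp
  [27,34): 7 bp
  [34,39): 5 bp
  [39,69): 30 bp
  [69,74): 5 bp
  [74,82): 8 bp
  [82,99): 17 bp
  [99,118): 19 bp
  [118,141): 23 bp
  [141,152): 11 bp
  [152,161): 9 bp
  [161,167): 6 bp
  [167,172): 5 bp

[5,5,5,6,7,8,9,11,11,16,17,19,23,30]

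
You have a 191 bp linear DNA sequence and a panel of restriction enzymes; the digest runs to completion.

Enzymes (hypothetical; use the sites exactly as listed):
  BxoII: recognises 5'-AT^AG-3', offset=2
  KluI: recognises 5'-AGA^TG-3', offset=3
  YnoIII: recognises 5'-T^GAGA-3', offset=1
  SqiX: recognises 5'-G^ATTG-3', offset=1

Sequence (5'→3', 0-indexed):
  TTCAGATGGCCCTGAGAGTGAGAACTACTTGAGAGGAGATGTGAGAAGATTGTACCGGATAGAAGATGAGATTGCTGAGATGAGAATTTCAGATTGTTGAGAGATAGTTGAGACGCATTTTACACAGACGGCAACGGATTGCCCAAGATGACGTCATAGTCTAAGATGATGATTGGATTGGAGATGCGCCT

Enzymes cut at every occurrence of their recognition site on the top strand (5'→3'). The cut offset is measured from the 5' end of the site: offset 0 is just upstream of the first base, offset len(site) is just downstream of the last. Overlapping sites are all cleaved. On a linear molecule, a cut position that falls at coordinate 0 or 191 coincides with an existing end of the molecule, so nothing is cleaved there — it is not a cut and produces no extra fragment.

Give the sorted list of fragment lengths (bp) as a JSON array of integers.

Per-enzyme occurrences:
  BxoII (ATAG, off=2): starts [58, 103, 155] → cuts [60, 105, 157]
  KluI (AGATG, off=3): starts [3, 36, 63, 77, 145, 163, 181] → cuts [6, 39, 66, 80, 148, 166, 184]
  YnoIII (TGAGA, off=1): starts [12, 18, 29, 41, 66, 75, 80, 97, 108] → cuts [13, 19, 30, 42, 67, 76, 81, 98, 109]
  SqiX (GATTG, off=1): starts [47, 69, 91, 136, 170, 175] → cuts [48, 70, 92, 137, 171, 176]

Pooled cuts: [6, 13, 19, 30, 39, 42, 48, 60, 66, 67, 70, 76, 80, 81, 92, 98, 105, 109, 137, 148, 157, 166, 171, 176, 184]

Fragment lengths:
  [0,6): 6 bp
  [6,13): 7 bp
  [13,19): 6 bp
  [19,30): 11 bp
  [30,39): 9 bp
  [39,42): 3 bp
  [42,48): 6 bp
  [48,60): 12 bp
  [60,66): 6 bp
  [66,67): 1 bp
  [67,70): 3 bp
  [70,76): 6 bp
  [76,80): 4 bp
  [80,81): 1 bp
  [81,92): 11 bp
  [92,98): 6 bp
  [98,105): 7 bp
  [105,109): 4 bp
  [109,137): 28 bp
  [137,148): 11 bp
  [148,157): 9 bp
  [157,166): 9 bp
  [166,171): 5 bp
  [171,176): 5 bp
  [176,184): 8 bp
  [184,191): 7 bp

[1,1,3,3,4,4,5,5,6,6,6,6,6,6,7,7,7,8,9,9,9,11,11,11,12,28]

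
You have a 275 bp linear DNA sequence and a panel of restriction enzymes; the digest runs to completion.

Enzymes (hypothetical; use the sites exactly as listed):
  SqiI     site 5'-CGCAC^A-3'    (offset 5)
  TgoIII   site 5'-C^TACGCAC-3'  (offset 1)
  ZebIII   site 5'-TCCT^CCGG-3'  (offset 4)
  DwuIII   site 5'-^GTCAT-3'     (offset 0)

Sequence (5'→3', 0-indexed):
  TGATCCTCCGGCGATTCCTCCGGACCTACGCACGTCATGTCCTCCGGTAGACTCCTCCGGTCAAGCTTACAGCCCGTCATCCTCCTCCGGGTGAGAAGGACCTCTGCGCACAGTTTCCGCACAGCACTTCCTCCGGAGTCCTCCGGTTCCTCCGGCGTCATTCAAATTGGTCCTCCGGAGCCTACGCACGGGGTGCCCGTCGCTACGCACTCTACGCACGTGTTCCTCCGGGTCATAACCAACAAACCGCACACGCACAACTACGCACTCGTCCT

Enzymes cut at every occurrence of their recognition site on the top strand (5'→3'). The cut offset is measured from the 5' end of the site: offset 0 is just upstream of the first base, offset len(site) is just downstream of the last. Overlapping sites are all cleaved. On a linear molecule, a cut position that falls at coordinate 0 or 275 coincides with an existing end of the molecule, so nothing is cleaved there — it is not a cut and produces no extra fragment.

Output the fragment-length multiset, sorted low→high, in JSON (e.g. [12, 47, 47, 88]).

Per-enzyme occurrences:
  SqiI CGCACA/5: at [106, 117, 247, 253] ⇒ [111, 122, 252, 258]
  TgoIII CTACGCAC/1: at [25, 181, 202, 211, 260] ⇒ [26, 182, 203, 212, 261]
  ZebIII TCCTCCGG/4: at [3, 15, 39, 52, 82, 128, 138, 147, 170, 223] ⇒ [7, 19, 43, 56, 86, 132, 142, 151, 174, 227]
  DwuIII GTCAT/0: at [33, 75, 156, 231] ⇒ [33, 75, 156, 231]

Pooled cuts: [7, 19, 26, 33, 43, 56, 75, 86, 111, 122, 132, 142, 151, 156, 174, 182, 203, 212, 227, 231, 252, 258, 261]

Fragment lengths:
  [0,7): 7 bp
  [7,19): 12 bp
  [19,26): 7 bp
  [26,33): 7 bp
  [33,43): 10 bp
  [43,56): 13 bp
  [56,75): 19 bp
  [75,86): 11 bp
  [86,111): 25 bp
  [111,122): 11 bp
  [122,132): 10 bp
  [132,142): 10 bp
  [142,151): 9 bp
  [151,156): 5 bp
  [156,174): 18 bp
  [174,182): 8 bp
  [182,203): 21 bp
  [203,212): 9 bp
  [212,227): 15 bp
  [227,231): 4 bp
  [231,252): 21 bp
  [252,258): 6 bp
  [258,261): 3 bp
  [261,275): 14 bp

[3,4,5,6,7,7,7,8,9,9,10,10,10,11,11,12,13,14,15,18,19,21,21,25]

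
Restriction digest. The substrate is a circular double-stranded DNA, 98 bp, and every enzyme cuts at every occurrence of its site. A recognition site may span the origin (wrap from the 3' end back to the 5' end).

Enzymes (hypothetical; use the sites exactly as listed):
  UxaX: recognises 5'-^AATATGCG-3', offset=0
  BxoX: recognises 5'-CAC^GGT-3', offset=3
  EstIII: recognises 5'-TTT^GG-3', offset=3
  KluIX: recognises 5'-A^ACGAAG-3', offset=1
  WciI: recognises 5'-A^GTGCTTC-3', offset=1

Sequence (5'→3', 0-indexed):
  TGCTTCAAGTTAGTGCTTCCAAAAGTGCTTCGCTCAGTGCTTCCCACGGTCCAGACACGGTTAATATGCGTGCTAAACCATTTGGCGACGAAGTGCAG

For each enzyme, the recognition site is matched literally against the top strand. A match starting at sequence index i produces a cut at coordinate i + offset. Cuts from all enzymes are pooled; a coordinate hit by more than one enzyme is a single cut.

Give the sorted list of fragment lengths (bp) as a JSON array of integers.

[4,11,11,12,12,13,14,21]

Per-enzyme occurrences:
  UxaX AATATGCG/0: at [62] ⇒ [62]
  BxoX CACGGT/3: at [44, 55] ⇒ [47, 58]
  EstIII TTTGG/3: at [80] ⇒ [83]
  KluIX (AACGAAG, off=1): no sites
  WciI AGTGCTTC/1: at [11, 23, 35, 96] ⇒ [12, 24, 36, 97]

All cut coordinates (distinct, sorted): [12, 24, 36, 47, 58, 62, 83, 97]

Fragment lengths:
  12→24: 12 bp
  24→36: 12 bp
  36→47: 11 bp
  47→58: 11 bp
  58→62: 4 bp
  62→83: 21 bp
  83→97: 14 bp
  97→12 (wrap): 98-97+12 = 13 bp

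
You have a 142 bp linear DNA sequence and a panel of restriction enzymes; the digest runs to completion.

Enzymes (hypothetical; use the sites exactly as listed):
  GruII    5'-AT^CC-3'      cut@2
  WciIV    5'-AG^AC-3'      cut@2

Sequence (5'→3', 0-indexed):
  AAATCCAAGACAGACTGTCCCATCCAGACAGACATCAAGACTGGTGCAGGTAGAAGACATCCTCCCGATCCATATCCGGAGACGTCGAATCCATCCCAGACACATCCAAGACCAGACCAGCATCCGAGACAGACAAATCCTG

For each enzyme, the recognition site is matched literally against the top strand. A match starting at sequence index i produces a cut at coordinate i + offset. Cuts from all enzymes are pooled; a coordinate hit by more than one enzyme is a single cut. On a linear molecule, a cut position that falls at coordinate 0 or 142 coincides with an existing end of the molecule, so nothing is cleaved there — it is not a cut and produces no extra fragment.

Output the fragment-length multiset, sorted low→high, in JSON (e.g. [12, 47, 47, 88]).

Site scan:
  GruII ATCC/2: at [2, 21, 58, 67, 73, 88, 92, 103, 121, 136] ⇒ [4, 23, 60, 69, 75, 90, 94, 105, 123, 138]
  WciIV AGAC/2: at [7, 11, 25, 29, 37, 54, 79, 97, 108, 113, 126, 130] ⇒ [9, 13, 27, 31, 39, 56, 81, 99, 110, 115, 128, 132]

All cut coordinates (distinct, sorted): [4, 9, 13, 23, 27, 31, 39, 56, 60, 69, 75, 81, 90, 94, 99, 105, 110, 115, 123, 128, 132, 138]

Fragment lengths:
  [0,4): 4 bp
  [4,9): 5 bp
  [9,13): 4 bp
  [13,23): 10 bp
  [23,27): 4 bp
  [27,31): 4 bp
  [31,39): 8 bp
  [39,56): 17 bp
  [56,60): 4 bp
  [60,69): 9 bp
  [69,75): 6 bp
  [75,81): 6 bp
  [81,90): 9 bp
  [90,94): 4 bp
  [94,99): 5 bp
  [99,105): 6 bp
  [105,110): 5 bp
  [110,115): 5 bp
  [115,123): 8 bp
  [123,128): 5 bp
  [128,132): 4 bp
  [132,138): 6 bp
  [138,142): 4 bp

[4,4,4,4,4,4,4,4,5,5,5,5,5,6,6,6,6,8,8,9,9,10,17]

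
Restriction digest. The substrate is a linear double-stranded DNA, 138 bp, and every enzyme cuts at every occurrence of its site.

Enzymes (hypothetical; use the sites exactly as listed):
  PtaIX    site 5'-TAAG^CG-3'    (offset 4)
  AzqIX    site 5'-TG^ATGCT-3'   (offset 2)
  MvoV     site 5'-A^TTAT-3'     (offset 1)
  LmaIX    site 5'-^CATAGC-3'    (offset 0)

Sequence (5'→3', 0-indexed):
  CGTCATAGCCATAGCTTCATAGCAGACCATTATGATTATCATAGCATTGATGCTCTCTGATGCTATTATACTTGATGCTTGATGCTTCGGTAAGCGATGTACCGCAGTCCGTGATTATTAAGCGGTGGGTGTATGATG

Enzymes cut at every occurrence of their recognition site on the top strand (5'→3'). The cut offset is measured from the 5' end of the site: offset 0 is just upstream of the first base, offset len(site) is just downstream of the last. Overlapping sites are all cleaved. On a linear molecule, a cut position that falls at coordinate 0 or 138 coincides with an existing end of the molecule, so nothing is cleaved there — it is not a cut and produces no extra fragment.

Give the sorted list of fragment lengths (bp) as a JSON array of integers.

Site scan:
  PtaIX TAAGCG/4: at [90, 118] ⇒ [94, 122]
  AzqIX TGATGCT/2: at [47, 57, 72, 79] ⇒ [49, 59, 74, 81]
  MvoV ATTAT/1: at [28, 34, 64, 113] ⇒ [29, 35, 65, 114]
  LmaIX CATAGC/0: at [3, 9, 17, 39] ⇒ [3, 9, 17, 39]

All cut coordinates (distinct, sorted): [3, 9, 17, 29, 35, 39, 49, 59, 65, 74, 81, 94, 114, 122]

Fragment lengths:
  [0,3): 3 bp
  [3,9): 6 bp
  [9,17): 8 bp
  [17,29): 12 bp
  [29,35): 6 bp
  [35,39): 4 bp
  [39,49): 10 bp
  [49,59): 10 bp
  [59,65): 6 bp
  [65,74): 9 bp
  [74,81): 7 bp
  [81,94): 13 bp
  [94,114): 20 bp
  [114,122): 8 bp
  [122,138): 16 bp

[3,4,6,6,6,7,8,8,9,10,10,12,13,16,20]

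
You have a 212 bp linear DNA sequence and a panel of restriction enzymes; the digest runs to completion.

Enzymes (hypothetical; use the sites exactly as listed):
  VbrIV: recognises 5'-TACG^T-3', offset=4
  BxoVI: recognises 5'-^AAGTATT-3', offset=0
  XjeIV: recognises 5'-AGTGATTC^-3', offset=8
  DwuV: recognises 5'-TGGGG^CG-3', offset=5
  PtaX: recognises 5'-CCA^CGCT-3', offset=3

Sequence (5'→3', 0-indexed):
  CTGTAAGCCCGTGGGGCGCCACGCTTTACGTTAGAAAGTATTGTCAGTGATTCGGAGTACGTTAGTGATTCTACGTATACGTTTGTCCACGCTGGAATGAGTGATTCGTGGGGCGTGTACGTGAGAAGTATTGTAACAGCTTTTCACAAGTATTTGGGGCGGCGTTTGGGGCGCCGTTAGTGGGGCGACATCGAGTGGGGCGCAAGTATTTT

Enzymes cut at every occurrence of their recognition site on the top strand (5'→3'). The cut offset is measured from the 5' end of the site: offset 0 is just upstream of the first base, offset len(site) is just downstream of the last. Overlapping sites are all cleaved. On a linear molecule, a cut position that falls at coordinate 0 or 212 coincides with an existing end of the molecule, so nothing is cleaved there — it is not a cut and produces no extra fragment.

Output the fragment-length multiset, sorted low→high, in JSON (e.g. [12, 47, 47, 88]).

[3,4,4,5,5,6,6,8,8,8,9,9,10,12,12,14,15,16,18,18,22]

Scan for sites:
  VbrIV (TACGT, off=4): starts [26, 57, 71, 77, 117] → cuts [30, 61, 75, 81, 121]
  BxoVI (AAGTATT, off=0): starts [35, 125, 147, 203] → cuts [35, 125, 147, 203]
  XjeIV (AGTGATTC, off=8): starts [45, 63, 99] → cuts [53, 71, 107]
  DwuV (TGGGGCG, off=5): starts [11, 108, 154, 166, 180, 195] → cuts [16, 113, 159, 171, 185, 200]
  PtaX (CCACGCT, off=3): starts [18, 86] → cuts [21, 89]

Pooled cuts: [16, 21, 30, 35, 53, 61, 71, 75, 81, 89, 107, 113, 121, 125, 147, 159, 171, 185, 200, 203]

Fragment lengths:
  [0,16): 16 bp
  [16,21): 5 bp
  [21,30): 9 bp
  [30,35): 5 bp
  [35,53): 18 bp
  [53,61): 8 bp
  [61,71): 10 bp
  [71,75): 4 bp
  [75,81): 6 bp
  [81,89): 8 bp
  [89,107): 18 bp
  [107,113): 6 bp
  [113,121): 8 bp
  [121,125): 4 bp
  [125,147): 22 bp
  [147,159): 12 bp
  [159,171): 12 bp
  [171,185): 14 bp
  [185,200): 15 bp
  [200,203): 3 bp
  [203,212): 9 bp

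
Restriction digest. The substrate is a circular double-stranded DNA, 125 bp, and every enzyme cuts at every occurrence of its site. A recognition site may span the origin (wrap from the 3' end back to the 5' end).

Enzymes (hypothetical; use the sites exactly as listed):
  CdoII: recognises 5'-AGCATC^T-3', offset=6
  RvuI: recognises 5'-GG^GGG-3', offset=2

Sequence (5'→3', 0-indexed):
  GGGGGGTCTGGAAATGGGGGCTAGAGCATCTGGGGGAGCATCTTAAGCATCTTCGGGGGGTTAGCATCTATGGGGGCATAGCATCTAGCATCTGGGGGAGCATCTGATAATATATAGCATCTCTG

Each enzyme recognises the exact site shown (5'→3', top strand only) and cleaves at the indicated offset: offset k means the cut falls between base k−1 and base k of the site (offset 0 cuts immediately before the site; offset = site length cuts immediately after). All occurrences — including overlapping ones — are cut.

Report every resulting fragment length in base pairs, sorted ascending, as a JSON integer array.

Per-enzyme occurrences:
  CdoII AGCATCT/6: at [24, 36, 45, 62, 79, 86, 98, 115] ⇒ [30, 42, 51, 68, 85, 92, 104, 121]
  RvuI GGGGG/2: at [0, 1, 15, 31, 54, 55, 71, 93, 124] ⇒ [1, 2, 3, 17, 33, 56, 57, 73, 95]

Pooled cuts: [1, 2, 3, 17, 30, 33, 42, 51, 56, 57, 68, 73, 85, 92, 95, 104, 121]

Fragment lengths:
  1→2: 1 bp
  2→3: 1 bp
  3→17: 14 bp
  17→30: 13 bp
  30→33: 3 bp
  33→42: 9 bp
  42→51: 9 bp
  51→56: 5 bp
  56→57: 1 bp
  57→68: 11 bp
  68→73: 5 bp
  73→85: 12 bp
  85→92: 7 bp
  92→95: 3 bp
  95→104: 9 bp
  104→121: 17 bp
  121→1 (wrap): 125-121+1 = 5 bp

[1,1,1,3,3,5,5,5,7,9,9,9,11,12,13,14,17]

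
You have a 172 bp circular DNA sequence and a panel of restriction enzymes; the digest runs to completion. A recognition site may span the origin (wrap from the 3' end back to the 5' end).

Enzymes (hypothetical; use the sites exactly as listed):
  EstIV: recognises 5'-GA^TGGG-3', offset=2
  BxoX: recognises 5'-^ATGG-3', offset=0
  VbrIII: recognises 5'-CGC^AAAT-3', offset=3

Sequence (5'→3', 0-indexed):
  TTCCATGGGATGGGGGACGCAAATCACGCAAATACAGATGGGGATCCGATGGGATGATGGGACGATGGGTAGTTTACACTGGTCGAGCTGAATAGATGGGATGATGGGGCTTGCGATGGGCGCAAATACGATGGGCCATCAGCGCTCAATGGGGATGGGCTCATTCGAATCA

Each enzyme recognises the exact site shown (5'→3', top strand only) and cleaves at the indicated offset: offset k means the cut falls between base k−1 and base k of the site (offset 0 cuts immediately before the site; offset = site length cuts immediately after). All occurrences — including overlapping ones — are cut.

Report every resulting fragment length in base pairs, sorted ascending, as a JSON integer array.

[1,1,1,1,1,1,1,1,1,1,5,6,7,7,7,7,7,8,9,10,10,11,17,21,30]

Site scan:
  EstIV GATGGG/2: at [8, 36, 47, 55, 63, 94, 102, 114, 129, 153] ⇒ [10, 38, 49, 57, 65, 96, 104, 116, 131, 155]
  BxoX ATGG/0: at [4, 9, 37, 48, 56, 64, 95, 103, 115, 130, 148, 154] ⇒ [4, 9, 37, 48, 56, 64, 95, 103, 115, 130, 148, 154]
  VbrIII CGCAAAT/3: at [17, 26, 120] ⇒ [20, 29, 123]

All cut coordinates (distinct, sorted): [4, 9, 10, 20, 29, 37, 38, 48, 49, 56, 57, 64, 65, 95, 96, 103, 104, 115, 116, 123, 130, 131, 148, 154, 155]

Fragment lengths:
  4→9: 5 bp
  9→10: 1 bp
  10→20: 10 bp
  20→29: 9 bp
  29→37: 8 bp
  37→38: 1 bp
  38→48: 10 bp
  48→49: 1 bp
  49→56: 7 bp
  56→57: 1 bp
  57→64: 7 bp
  64→65: 1 bp
  65→95: 30 bp
  95→96: 1 bp
  96→103: 7 bp
  103→104: 1 bp
  104→115: 11 bp
  115→116: 1 bp
  116→123: 7 bp
  123→130: 7 bp
  130→131: 1 bp
  131→148: 17 bp
  148→154: 6 bp
  154→155: 1 bp
  155→4 (wrap): 172-155+4 = 21 bp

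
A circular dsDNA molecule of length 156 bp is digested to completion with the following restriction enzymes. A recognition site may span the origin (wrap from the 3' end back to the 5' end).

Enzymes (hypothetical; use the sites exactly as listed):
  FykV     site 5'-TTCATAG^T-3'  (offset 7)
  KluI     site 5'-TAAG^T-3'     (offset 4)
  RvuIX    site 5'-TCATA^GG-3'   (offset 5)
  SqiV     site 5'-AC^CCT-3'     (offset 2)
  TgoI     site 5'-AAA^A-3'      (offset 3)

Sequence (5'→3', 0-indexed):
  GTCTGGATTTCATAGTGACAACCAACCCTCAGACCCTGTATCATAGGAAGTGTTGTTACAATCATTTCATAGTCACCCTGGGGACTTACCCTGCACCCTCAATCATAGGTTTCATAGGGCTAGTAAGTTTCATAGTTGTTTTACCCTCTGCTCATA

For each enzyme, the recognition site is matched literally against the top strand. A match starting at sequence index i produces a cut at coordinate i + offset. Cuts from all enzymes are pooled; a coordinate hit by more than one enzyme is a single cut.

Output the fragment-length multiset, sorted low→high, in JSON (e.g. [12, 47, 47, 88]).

Scan for sites:
  FykV (TTCATAGT, off=7): starts [8, 65, 128] → cuts [15, 72, 135]
  KluI (TAAGT, off=4): starts [123] → cuts [127]
  RvuIX (TCATAGG, off=5): starts [40, 102, 111] → cuts [45, 107, 116]
  SqiV (ACCCT, off=2): starts [24, 32, 74, 87, 94, 142] → cuts [26, 34, 76, 89, 96, 144]
  TgoI (AAAA, off=3): no sites

Pooled cuts: [15, 26, 34, 45, 72, 76, 89, 96, 107, 116, 127, 135, 144]

Fragments:
  15→26: 11 bp
  26→34: 8 bp
  34→45: 11 bp
  45→72: 27 bp
  72→76: 4 bp
  76→89: 13 bp
  89→96: 7 bp
  96→107: 11 bp
  107→116: 9 bp
  116→127: 11 bp
  127→135: 8 bp
  135→144: 9 bp
  144→15 (wrap): 156-144+15 = 27 bp

[4,7,8,8,9,9,11,11,11,11,13,27,27]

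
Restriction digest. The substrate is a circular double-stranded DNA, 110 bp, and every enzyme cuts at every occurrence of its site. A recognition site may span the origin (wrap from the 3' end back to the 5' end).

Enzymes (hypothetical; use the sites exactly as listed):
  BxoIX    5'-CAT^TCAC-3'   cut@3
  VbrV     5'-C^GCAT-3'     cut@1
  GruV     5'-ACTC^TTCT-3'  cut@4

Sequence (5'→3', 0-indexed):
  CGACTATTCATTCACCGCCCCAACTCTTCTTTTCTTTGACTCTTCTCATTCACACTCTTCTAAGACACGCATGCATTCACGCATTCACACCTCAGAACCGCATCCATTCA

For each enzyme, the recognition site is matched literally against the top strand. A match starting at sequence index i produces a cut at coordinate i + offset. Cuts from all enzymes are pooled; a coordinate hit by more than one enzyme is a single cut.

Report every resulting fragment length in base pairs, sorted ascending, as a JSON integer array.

Per-enzyme occurrences:
  BxoIX CATTCAC/3: at [8, 46, 73, 81, 104] ⇒ [11, 49, 76, 84, 107]
  VbrV CGCAT/1: at [67, 79, 98] ⇒ [68, 80, 99]
  GruV ACTCTTCT/4: at [22, 38, 53] ⇒ [26, 42, 57]

All cut coordinates (distinct, sorted): [11, 26, 42, 49, 57, 68, 76, 80, 84, 99, 107]

Fragment lengths:
  11→26: 15 bp
  26→42: 16 bp
  42→49: 7 bp
  49→57: 8 bp
  57→68: 11 bp
  68→76: 8 bp
  76→80: 4 bp
  80→84: 4 bp
  84→99: 15 bp
  99→107: 8 bp
  107→11 (wrap): 110-107+11 = 14 bp

[4,4,7,8,8,8,11,14,15,15,16]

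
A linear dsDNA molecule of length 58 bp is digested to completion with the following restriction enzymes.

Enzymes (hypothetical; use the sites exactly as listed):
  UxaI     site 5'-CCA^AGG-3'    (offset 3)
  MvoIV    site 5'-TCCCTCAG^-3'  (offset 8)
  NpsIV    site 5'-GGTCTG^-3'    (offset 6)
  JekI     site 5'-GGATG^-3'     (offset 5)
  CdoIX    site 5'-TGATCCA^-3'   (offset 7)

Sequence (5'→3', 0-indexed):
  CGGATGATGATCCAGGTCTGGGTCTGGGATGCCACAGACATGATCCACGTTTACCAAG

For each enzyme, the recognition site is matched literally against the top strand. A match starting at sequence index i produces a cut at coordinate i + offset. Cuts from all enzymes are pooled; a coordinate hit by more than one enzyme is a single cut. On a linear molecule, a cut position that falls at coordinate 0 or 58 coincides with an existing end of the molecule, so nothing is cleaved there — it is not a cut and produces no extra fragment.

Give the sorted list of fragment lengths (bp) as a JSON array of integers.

[5,6,6,6,8,11,16]

Scan for sites:
  UxaI (CCAAGG, off=3): no sites
  MvoIV (TCCCTCAG, off=8): no sites
  NpsIV (GGTCTG, off=6): starts [14, 20] → cuts [20, 26]
  JekI (GGATG, off=5): starts [1, 26] → cuts [6, 31]
  CdoIX (TGATCCA, off=7): starts [7, 40] → cuts [14, 47]

All cut coordinates (distinct, sorted): [6, 14, 20, 26, 31, 47]

Fragments:
  [0,6): 6 bp
  [6,14): 8 bp
  [14,20): 6 bp
  [20,26): 6 bp
  [26,31): 5 bp
  [31,47): 16 bp
  [47,58): 11 bp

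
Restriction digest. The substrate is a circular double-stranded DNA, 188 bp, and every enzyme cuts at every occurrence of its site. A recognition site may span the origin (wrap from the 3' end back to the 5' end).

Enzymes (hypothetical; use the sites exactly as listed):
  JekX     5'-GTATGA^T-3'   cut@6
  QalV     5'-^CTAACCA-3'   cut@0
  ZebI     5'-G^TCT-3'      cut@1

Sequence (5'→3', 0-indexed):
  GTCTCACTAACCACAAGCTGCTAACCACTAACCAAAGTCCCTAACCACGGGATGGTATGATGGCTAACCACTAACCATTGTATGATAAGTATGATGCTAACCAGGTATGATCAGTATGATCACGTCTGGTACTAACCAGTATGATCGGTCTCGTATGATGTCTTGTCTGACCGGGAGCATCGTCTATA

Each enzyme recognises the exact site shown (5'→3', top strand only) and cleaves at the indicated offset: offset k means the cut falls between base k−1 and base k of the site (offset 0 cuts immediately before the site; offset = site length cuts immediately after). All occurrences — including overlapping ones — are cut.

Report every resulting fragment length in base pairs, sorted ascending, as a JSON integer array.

Per-enzyme occurrences:
  JekX GTATGAT/6: at [54, 79, 88, 104, 113, 138, 152] ⇒ [60, 85, 94, 110, 119, 144, 158]
  QalV CTAACCA/0: at [6, 20, 27, 40, 63, 70, 96, 131] ⇒ [6, 20, 27, 40, 63, 70, 96, 131]
  ZebI GTCT/1: at [0, 123, 147, 159, 164, 181] ⇒ [1, 124, 148, 160, 165, 182]

All cut coordinates (distinct, sorted): [1, 6, 20, 27, 40, 60, 63, 70, 85, 94, 96, 110, 119, 124, 131, 144, 148, 158, 160, 165, 182]

Fragment lengths:
  1→6: 5 bp
  6→20: 14 bp
  20→27: 7 bp
  27→40: 13 bp
  40→60: 20 bp
  60→63: 3 bp
  63→70: 7 bp
  70→85: 15 bp
  85→94: 9 bp
  94→96: 2 bp
  96→110: 14 bp
  110→119: 9 bp
  119→124: 5 bp
  124→131: 7 bp
  131→144: 13 bp
  144→148: 4 bp
  148→158: 10 bp
  158→160: 2 bp
  160→165: 5 bp
  165→182: 17 bp
  182→1 (wrap): 188-182+1 = 7 bp

[2,2,3,4,5,5,5,7,7,7,7,9,9,10,13,13,14,14,15,17,20]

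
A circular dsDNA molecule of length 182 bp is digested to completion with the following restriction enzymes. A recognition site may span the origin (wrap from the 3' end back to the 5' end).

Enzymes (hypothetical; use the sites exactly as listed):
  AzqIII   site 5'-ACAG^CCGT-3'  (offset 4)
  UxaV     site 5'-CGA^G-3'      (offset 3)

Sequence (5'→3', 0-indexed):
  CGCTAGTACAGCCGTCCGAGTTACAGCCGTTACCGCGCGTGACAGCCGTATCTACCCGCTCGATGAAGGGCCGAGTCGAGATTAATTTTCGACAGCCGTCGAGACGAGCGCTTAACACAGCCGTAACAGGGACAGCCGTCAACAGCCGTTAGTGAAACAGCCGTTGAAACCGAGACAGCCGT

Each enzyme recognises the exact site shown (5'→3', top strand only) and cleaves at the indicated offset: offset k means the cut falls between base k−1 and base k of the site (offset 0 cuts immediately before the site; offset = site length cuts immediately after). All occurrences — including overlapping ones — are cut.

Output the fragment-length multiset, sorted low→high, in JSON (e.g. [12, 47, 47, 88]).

[5,5,5,7,7,8,10,13,13,15,15,15,16,19,29]

Scan for sites:
  AzqIII ACAGCCGT/4: at [7, 22, 41, 91, 116, 131, 141, 156, 174] ⇒ [11, 26, 45, 95, 120, 135, 145, 160, 178]
  UxaV CGAG/3: at [16, 71, 76, 99, 104, 170] ⇒ [19, 74, 79, 102, 107, 173]

Pooled cuts: [11, 19, 26, 45, 74, 79, 95, 102, 107, 120, 135, 145, 160, 173, 178]

Fragment lengths:
  11→19: 8 bp
  19→26: 7 bp
  26→45: 19 bp
  45→74: 29 bp
  74→79: 5 bp
  79→95: 16 bp
  95→102: 7 bp
  102→107: 5 bp
  107→120: 13 bp
  120→135: 15 bp
  135→145: 10 bp
  145→160: 15 bp
  160→173: 13 bp
  173→178: 5 bp
  178→11 (wrap): 182-178+11 = 15 bp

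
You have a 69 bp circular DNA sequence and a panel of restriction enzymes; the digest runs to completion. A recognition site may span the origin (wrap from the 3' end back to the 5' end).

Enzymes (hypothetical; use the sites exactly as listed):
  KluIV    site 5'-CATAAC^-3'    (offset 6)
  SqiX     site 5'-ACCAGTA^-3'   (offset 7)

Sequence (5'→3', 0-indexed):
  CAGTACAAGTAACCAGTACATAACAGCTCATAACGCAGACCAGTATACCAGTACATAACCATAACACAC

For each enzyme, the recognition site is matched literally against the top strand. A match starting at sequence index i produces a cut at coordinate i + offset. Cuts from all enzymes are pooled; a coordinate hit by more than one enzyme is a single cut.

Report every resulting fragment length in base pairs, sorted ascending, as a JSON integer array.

Scan for sites:
  KluIV CATAAC/6: at [18, 28, 53, 59] ⇒ [24, 34, 59, 65]
  SqiX ACCAGTA/7: at [11, 38, 46, 67] ⇒ [5, 18, 45, 53]

All cut coordinates (distinct, sorted): [5, 18, 24, 34, 45, 53, 59, 65]

Fragments:
  5→18: 13 bp
  18→24: 6 bp
  24→34: 10 bp
  34→45: 11 bp
  45→53: 8 bp
  53→59: 6 bp
  59→65: 6 bp
  65→5 (wrap): 69-65+5 = 9 bp

[6,6,6,8,9,10,11,13]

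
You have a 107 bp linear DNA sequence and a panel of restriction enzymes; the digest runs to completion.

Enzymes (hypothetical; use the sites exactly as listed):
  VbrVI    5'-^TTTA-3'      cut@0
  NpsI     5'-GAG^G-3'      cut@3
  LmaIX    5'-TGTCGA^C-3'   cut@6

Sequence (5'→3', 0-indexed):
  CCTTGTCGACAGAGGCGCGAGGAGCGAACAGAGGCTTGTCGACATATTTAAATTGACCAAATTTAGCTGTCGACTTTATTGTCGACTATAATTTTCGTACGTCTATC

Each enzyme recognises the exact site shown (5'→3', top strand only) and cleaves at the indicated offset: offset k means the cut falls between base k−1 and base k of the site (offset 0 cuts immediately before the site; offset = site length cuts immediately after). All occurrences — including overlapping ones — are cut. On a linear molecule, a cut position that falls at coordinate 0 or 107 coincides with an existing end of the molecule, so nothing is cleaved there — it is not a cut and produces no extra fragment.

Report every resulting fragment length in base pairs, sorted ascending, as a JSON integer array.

[1,4,5,7,9,9,11,12,12,15,22]

Per-enzyme occurrences:
  VbrVI TTTA/0: at [46, 61, 74] ⇒ [46, 61, 74]
  NpsI GAGG/3: at [11, 18, 30] ⇒ [14, 21, 33]
  LmaIX TGTCGAC/6: at [3, 36, 67, 79] ⇒ [9, 42, 73, 85]

Pooled cuts: [9, 14, 21, 33, 42, 46, 61, 73, 74, 85]

Fragments:
  [0,9): 9 bp
  [9,14): 5 bp
  [14,21): 7 bp
  [21,33): 12 bp
  [33,42): 9 bp
  [42,46): 4 bp
  [46,61): 15 bp
  [61,73): 12 bp
  [73,74): 1 bp
  [74,85): 11 bp
  [85,107): 22 bp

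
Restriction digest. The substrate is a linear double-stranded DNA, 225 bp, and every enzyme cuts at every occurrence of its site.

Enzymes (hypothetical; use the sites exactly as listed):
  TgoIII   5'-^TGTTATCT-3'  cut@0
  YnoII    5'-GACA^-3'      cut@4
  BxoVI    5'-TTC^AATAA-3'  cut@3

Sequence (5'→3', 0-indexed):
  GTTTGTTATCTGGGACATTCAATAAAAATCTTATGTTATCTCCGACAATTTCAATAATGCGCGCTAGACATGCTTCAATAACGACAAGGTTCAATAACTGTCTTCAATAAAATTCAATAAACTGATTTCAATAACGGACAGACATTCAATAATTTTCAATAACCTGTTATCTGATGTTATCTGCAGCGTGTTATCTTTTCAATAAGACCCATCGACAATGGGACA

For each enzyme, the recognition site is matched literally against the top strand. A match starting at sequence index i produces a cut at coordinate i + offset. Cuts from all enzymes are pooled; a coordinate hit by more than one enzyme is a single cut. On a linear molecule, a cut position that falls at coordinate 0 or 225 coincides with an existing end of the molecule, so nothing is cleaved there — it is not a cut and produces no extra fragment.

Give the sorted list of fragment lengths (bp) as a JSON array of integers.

[3,3,3,4,5,6,6,7,8,10,10,10,10,11,12,13,13,14,14,14,14,17,18]

Per-enzyme occurrences:
  TgoIII (TGTTATCT, off=0): starts [3, 33, 164, 174, 188] → cuts [3, 33, 164, 174, 188]
  YnoII (GACA, off=4): starts [13, 43, 66, 82, 136, 140, 213, 221] → cuts [17, 47, 70, 86, 140, 144, 217] (position 225 is a terminus of the linear molecule — no cut)
  BxoVI (TTCAATAA, off=3): starts [17, 49, 73, 89, 102, 112, 126, 144, 154, 197] → cuts [20, 52, 76, 92, 105, 115, 129, 147, 157, 200]

Pooled cuts: [3, 17, 20, 33, 47, 52, 70, 76, 86, 92, 105, 115, 129, 140, 144, 147, 157, 164, 174, 188, 200, 217]

Fragments:
  [0,3): 3 bp
  [3,17): 14 bp
  [17,20): 3 bp
  [20,33): 13 bp
  [33,47): 14 bp
  [47,52): 5 bp
  [52,70): 18 bp
  [70,76): 6 bp
  [76,86): 10 bp
  [86,92): 6 bp
  [92,105): 13 bp
  [105,115): 10 bp
  [115,129): 14 bp
  [129,140): 11 bp
  [140,144): 4 bp
  [144,147): 3 bp
  [147,157): 10 bp
  [157,164): 7 bp
  [164,174): 10 bp
  [174,188): 14 bp
  [188,200): 12 bp
  [200,217): 17 bp
  [217,225): 8 bp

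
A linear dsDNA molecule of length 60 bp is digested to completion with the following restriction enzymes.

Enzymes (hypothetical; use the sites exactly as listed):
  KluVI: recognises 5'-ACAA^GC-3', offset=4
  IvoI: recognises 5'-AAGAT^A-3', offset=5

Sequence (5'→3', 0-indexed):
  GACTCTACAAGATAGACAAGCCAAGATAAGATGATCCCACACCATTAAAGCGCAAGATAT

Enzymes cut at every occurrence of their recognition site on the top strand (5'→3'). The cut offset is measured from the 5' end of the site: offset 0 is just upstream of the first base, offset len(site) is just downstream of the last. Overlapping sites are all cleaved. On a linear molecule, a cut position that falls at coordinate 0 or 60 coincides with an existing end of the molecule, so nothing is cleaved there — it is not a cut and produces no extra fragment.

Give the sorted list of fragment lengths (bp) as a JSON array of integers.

Scan for sites:
  KluVI (ACAAGC, off=4): starts [15] → cuts [19]
  IvoI (AAGATA, off=5): starts [8, 22, 53] → cuts [13, 27, 58]

All cut coordinates (distinct, sorted): [13, 19, 27, 58]

Fragment lengths:
  [0,13): 13 bp
  [13,19): 6 bp
  [19,27): 8 bp
  [27,58): 31 bp
  [58,60): 2 bp

[2,6,8,13,31]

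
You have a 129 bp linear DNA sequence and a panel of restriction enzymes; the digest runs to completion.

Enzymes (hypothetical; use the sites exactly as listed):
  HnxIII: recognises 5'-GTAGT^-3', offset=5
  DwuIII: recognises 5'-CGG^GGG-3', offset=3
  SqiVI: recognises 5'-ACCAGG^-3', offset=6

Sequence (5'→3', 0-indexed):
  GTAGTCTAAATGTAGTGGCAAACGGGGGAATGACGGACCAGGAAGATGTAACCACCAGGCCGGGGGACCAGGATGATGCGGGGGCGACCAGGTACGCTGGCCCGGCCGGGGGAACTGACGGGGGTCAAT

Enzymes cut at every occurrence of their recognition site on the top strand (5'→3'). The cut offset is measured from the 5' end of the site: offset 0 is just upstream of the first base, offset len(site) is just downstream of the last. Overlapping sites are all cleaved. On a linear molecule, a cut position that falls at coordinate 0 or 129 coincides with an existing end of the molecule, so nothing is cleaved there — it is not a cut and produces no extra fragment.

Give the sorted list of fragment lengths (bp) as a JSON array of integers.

Per-enzyme occurrences:
  HnxIII (GTAGT, off=5): starts [0, 11] → cuts [5, 16]
  DwuIII (CGGGGG, off=3): starts [22, 60, 78, 106, 118] → cuts [25, 63, 81, 109, 121]
  SqiVI (ACCAGG, off=6): starts [36, 53, 66, 86] → cuts [42, 59, 72, 92]

Pooled cuts: [5, 16, 25, 42, 59, 63, 72, 81, 92, 109, 121]

Fragment lengths:
  [0,5): 5 bp
  [5,16): 11 bp
  [16,25): 9 bp
  [25,42): 17 bp
  [42,59): 17 bp
  [59,63): 4 bp
  [63,72): 9 bp
  [72,81): 9 bp
  [81,92): 11 bp
  [92,109): 17 bp
  [109,121): 12 bp
  [121,129): 8 bp

[4,5,8,9,9,9,11,11,12,17,17,17]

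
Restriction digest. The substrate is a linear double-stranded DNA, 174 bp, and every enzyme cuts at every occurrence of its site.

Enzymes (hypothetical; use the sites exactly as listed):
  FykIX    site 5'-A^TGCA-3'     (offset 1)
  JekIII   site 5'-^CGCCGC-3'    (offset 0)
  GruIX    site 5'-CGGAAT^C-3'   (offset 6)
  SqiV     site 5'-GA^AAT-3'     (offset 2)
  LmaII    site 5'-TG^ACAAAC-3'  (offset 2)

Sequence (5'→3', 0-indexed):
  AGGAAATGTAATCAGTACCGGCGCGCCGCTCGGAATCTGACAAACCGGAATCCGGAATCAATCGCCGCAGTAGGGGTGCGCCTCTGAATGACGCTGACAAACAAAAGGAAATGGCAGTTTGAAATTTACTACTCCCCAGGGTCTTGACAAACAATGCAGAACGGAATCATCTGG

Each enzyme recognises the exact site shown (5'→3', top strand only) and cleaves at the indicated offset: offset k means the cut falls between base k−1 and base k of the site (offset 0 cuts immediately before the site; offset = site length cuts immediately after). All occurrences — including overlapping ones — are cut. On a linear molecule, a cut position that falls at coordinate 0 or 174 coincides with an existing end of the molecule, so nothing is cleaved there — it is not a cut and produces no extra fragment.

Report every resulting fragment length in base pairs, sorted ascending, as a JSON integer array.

Per-enzyme occurrences:
  FykIX ATGCA/1: at [153] ⇒ [154]
  JekIII CGCCGC/0: at [23, 62] ⇒ [23, 62]
  GruIX CGGAATC/6: at [30, 45, 52, 161] ⇒ [36, 51, 58, 167]
  SqiV GAAAT/2: at [2, 107, 120] ⇒ [4, 109, 122]
  LmaII TGACAAAC/2: at [37, 94, 144] ⇒ [39, 96, 146]

All cut coordinates (distinct, sorted): [4, 23, 36, 39, 51, 58, 62, 96, 109, 122, 146, 154, 167]

Fragments:
  [0,4): 4 bp
  [4,23): 19 bp
  [23,36): 13 bp
  [36,39): 3 bp
  [39,51): 12 bp
  [51,58): 7 bp
  [58,62): 4 bp
  [62,96): 34 bp
  [96,109): 13 bp
  [109,122): 13 bp
  [122,146): 24 bp
  [146,154): 8 bp
  [154,167): 13 bp
  [167,174): 7 bp

[3,4,4,7,7,8,12,13,13,13,13,19,24,34]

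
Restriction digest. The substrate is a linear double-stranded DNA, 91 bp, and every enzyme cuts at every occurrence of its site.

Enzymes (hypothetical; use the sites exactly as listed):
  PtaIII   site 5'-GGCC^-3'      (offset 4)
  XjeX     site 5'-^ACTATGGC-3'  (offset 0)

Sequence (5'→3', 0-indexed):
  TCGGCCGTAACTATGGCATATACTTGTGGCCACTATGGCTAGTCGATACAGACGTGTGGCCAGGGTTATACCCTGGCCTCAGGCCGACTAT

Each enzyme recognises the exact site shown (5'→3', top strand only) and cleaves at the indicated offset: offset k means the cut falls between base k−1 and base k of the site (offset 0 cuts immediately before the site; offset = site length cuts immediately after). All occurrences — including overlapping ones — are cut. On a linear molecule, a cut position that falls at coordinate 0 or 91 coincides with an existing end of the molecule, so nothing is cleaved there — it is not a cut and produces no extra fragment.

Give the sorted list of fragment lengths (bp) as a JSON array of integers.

[3,6,6,7,17,22,30]

Scan for sites:
  PtaIII GGCC/4: at [2, 27, 57, 74, 81] ⇒ [6, 31, 61, 78, 85]
  XjeX ACTATGGC/0: at [9, 31] ⇒ [9, 31]

Pooled cuts: [6, 9, 31, 61, 78, 85]

Fragment lengths:
  [0,6): 6 bp
  [6,9): 3 bp
  [9,31): 22 bp
  [31,61): 30 bp
  [61,78): 17 bp
  [78,85): 7 bp
  [85,91): 6 bp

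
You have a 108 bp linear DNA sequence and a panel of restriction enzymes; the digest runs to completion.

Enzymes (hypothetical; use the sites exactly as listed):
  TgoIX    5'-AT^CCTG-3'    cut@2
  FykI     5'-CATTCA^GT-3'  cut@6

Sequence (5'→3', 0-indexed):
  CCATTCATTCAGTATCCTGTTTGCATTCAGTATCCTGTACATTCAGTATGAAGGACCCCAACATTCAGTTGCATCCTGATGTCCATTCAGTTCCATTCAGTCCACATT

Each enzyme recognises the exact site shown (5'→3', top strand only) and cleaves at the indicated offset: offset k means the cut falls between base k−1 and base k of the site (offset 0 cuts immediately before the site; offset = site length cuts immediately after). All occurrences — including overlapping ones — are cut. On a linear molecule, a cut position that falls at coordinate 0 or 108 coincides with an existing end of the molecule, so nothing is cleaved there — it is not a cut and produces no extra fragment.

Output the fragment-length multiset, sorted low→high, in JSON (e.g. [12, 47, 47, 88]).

[4,4,7,9,10,11,12,14,15,22]

Site scan:
  TgoIX (ATCCTG, off=2): starts [13, 31, 72] → cuts [15, 33, 74]
  FykI (CATTCAGT, off=6): starts [5, 23, 39, 61, 83, 93] → cuts [11, 29, 45, 67, 89, 99]

All cut coordinates (distinct, sorted): [11, 15, 29, 33, 45, 67, 74, 89, 99]

Fragment lengths:
  [0,11): 11 bp
  [11,15): 4 bp
  [15,29): 14 bp
  [29,33): 4 bp
  [33,45): 12 bp
  [45,67): 22 bp
  [67,74): 7 bp
  [74,89): 15 bp
  [89,99): 10 bp
  [99,108): 9 bp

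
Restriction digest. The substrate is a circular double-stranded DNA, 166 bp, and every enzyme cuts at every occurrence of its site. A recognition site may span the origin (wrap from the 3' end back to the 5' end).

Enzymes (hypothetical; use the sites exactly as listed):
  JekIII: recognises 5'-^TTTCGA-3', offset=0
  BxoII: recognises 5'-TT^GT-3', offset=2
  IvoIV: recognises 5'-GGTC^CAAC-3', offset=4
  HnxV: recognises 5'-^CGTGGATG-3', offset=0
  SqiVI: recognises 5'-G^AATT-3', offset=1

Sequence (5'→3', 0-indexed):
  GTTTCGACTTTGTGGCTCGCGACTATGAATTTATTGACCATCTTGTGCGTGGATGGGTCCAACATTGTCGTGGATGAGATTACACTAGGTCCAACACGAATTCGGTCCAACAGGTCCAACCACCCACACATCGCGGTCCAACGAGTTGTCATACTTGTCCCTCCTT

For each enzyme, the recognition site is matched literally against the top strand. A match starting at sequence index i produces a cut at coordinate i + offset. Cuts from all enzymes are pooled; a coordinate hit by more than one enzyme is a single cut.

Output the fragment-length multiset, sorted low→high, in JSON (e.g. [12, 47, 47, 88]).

[1,2,3,7,7,9,9,9,9,10,10,12,16,17,22,23]

Scan for sites:
  JekIII TTTCGA/0: at [1] ⇒ [1]
  BxoII TTGT/2: at [9, 42, 64, 145, 154, 164] ⇒ [0, 11, 44, 66, 147, 156]
  IvoIV GGTCCAAC/4: at [55, 87, 103, 112, 134] ⇒ [59, 91, 107, 116, 138]
  HnxV CGTGGATG/0: at [47, 68] ⇒ [47, 68]
  SqiVI GAATT/1: at [26, 97] ⇒ [27, 98]

All cut coordinates (distinct, sorted): [0, 1, 11, 27, 44, 47, 59, 66, 68, 91, 98, 107, 116, 138, 147, 156]

Fragments:
  0→1: 1 bp
  1→11: 10 bp
  11→27: 16 bp
  27→44: 17 bp
  44→47: 3 bp
  47→59: 12 bp
  59→66: 7 bp
  66→68: 2 bp
  68→91: 23 bp
  91→98: 7 bp
  98→107: 9 bp
  107→116: 9 bp
  116→138: 22 bp
  138→147: 9 bp
  147→156: 9 bp
  156→0 (wrap): 166-156+0 = 10 bp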